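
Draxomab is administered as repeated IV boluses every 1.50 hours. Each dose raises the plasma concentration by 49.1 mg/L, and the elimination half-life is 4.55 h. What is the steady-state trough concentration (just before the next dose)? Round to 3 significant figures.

k = ln 2 / 4.55 = 0.1523 h⁻¹
Fraction remaining after one interval: e^(−kτ) = e^(−0.1523 × 1.50) = 0.7957
R = 1 / (1 − 0.7957) = 4.895
Css,max = 49.1 × 4.895 = 240.4 mg/L
Css,min = Css,max × e^(−kτ) = 240.4 × 0.7957 ≈ 191 mg/L

191 mg/L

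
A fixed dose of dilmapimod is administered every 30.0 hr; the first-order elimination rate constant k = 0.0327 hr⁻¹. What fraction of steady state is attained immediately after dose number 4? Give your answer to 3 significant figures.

0.980

f_n = 1 − e^(−nkτ) = 1 − e^(−4 × 0.03270 × 30.0) = 1 − e^(−3.924) = 1 − 0.01976 ≈ 0.980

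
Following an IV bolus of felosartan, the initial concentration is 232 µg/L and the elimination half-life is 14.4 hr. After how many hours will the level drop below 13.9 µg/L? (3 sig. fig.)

58.5 hours

k = ln 2 / 14.4 = 0.04814 hr⁻¹
C(t) = C₀ e^(−kt)  ⇒  t = ln(C₀/C) / k
t = ln(232/13.9) / 0.04814 = 2.815 / 0.04814 ≈ 58.5 hours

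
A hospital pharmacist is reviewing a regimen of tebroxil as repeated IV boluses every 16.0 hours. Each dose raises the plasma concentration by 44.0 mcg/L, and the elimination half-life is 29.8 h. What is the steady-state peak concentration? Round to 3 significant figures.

k = ln 2 / 29.8 = 0.02326 h⁻¹
Fraction remaining after one interval: e^(−kτ) = e^(−0.02326 × 16.0) = 0.6892
R = 1 / (1 − 0.6892) = 3.218
Css,max = 44.0 × 3.218 ≈ 142 mcg/L

142 mcg/L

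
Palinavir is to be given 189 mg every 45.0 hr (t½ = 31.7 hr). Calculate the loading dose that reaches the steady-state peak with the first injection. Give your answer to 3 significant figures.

302 mg

k = ln 2 / 31.7 = 0.02187 hr⁻¹
Accumulation ratio R = 1 / (1 − e^(−kτ)) = 1 / (1 − e^(−0.02187×45.0)) = 1 / (1 − 0.3738) = 1.597
Loading dose = maintenance dose × R = 189 × 1.597 ≈ 302 mg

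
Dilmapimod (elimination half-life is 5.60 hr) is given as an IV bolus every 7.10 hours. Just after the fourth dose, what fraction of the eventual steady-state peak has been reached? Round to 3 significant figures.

k = ln 2 / 5.60 = 0.1238 hr⁻¹
f_n = 1 − e^(−nkτ) = 1 − e^(−4 × 0.1238 × 7.10) = 1 − e^(−3.515) = 1 − 0.02974 ≈ 0.970

0.970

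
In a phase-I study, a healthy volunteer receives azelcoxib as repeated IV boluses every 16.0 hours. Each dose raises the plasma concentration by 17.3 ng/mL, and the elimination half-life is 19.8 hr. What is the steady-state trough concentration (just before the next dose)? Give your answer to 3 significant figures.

k = ln 2 / 19.8 = 0.03501 hr⁻¹
Fraction remaining after one interval: e^(−kτ) = e^(−0.03501 × 16.0) = 0.5711
R = 1 / (1 − 0.5711) = 2.332
Css,max = 17.3 × 2.332 = 40.34 ng/mL
Css,min = Css,max × e^(−kτ) = 40.34 × 0.5711 ≈ 23.0 ng/mL

23.0 ng/mL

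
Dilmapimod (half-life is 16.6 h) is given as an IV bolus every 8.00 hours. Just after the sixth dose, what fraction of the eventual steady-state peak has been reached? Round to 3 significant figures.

0.865

k = ln 2 / 16.6 = 0.04176 h⁻¹
f_n = 1 − e^(−nkτ) = 1 − e^(−6 × 0.04176 × 8.00) = 1 − e^(−2.004) = 1 − 0.1348 ≈ 0.865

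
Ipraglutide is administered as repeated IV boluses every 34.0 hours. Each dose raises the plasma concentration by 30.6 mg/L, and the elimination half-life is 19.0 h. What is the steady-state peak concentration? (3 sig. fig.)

43.1 mg/L

k = ln 2 / 19.0 = 0.03648 h⁻¹
Fraction remaining after one interval: e^(−kτ) = e^(−0.03648 × 34.0) = 0.2893
R = 1 / (1 − 0.2893) = 1.407
Css,max = 30.6 × 1.407 ≈ 43.1 mg/L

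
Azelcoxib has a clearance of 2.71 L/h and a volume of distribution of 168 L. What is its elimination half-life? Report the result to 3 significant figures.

43.0 hours

k = CL / V = 2.71 / 168 = 0.01613 h⁻¹
t½ = ln 2 / k = ln 2 / 0.01613 ≈ 43.0 hours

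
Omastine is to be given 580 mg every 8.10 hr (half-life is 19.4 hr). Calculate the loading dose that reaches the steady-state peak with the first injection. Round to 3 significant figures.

2310 mg

k = ln 2 / 19.4 = 0.03573 hr⁻¹
Accumulation ratio R = 1 / (1 − e^(−kτ)) = 1 / (1 − e^(−0.03573×8.10)) = 1 / (1 − 0.7487) = 3.979
Loading dose = maintenance dose × R = 580 × 3.979 ≈ 2310 mg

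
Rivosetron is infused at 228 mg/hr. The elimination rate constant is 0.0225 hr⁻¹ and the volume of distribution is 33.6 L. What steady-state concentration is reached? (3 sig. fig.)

302 mg/L

CL = k · V = 0.0225 × 33.6 = 0.7560 L/hr
Css = rate / CL = 228 / 0.7560 ≈ 302 mg/L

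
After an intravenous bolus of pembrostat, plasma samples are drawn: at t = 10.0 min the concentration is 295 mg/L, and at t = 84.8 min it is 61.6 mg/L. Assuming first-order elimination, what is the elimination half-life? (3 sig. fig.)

k = ln(C₁/C₂) / (t₂ − t₁) = ln(295/61.6) / (84.8 − 10.0)
  = 1.566 / 74.80 = 0.02094 min⁻¹
t½ = ln 2 / k = ln 2 / 0.02094 ≈ 33.1 minutes

33.1 minutes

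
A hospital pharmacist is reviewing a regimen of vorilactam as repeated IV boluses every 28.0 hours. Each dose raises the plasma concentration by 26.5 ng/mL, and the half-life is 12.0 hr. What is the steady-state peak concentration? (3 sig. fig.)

k = ln 2 / 12.0 = 0.05776 hr⁻¹
Fraction remaining after one interval: e^(−kτ) = e^(−0.05776 × 28.0) = 0.1984
R = 1 / (1 − 0.1984) = 1.248
Css,max = 26.5 × 1.248 ≈ 33.1 ng/mL

33.1 ng/mL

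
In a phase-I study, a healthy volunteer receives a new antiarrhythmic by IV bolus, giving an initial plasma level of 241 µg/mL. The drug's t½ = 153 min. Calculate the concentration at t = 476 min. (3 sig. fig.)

27.9 µg/mL

k = ln 2 / 153 = 0.004530 min⁻¹
C(t) = C₀ e^(−kt) = 241 × e^(−0.004530 × 476) = 241 × e^(−2.156) = 241 × 0.1157 ≈ 27.9 µg/mL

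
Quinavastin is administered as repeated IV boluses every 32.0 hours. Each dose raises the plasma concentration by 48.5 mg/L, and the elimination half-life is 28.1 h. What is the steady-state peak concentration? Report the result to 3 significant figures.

88.9 mg/L

k = ln 2 / 28.1 = 0.02467 h⁻¹
Fraction remaining after one interval: e^(−kτ) = e^(−0.02467 × 32.0) = 0.4541
R = 1 / (1 − 0.4541) = 1.832
Css,max = 48.5 × 1.832 ≈ 88.9 mg/L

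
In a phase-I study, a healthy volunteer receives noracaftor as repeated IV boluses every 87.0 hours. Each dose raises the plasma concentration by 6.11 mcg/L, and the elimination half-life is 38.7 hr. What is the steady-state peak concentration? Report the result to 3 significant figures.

7.74 mcg/L

k = ln 2 / 38.7 = 0.01791 hr⁻¹
Fraction remaining after one interval: e^(−kτ) = e^(−0.01791 × 87.0) = 0.2105
R = 1 / (1 − 0.2105) = 1.267
Css,max = 6.11 × 1.267 ≈ 7.74 mcg/L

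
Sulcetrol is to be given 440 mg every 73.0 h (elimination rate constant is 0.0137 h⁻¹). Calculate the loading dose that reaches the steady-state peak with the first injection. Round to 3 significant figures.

Accumulation ratio R = 1 / (1 − e^(−kτ)) = 1 / (1 − e^(−0.01370×73.0)) = 1 / (1 − 0.3678) = 1.582
Loading dose = maintenance dose × R = 440 × 1.582 ≈ 696 mg

696 mg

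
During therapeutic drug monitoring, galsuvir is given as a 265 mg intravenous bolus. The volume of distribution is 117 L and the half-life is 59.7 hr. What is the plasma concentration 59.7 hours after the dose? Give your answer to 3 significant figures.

1.13 µg/mL

C₀ = dose / V = 265 / 117 = 2.265 µg/mL
k = ln 2 / 59.7 = 0.01161 hr⁻¹
C(t) = C₀ e^(−kt) = 2.265 × e^(−0.01161 × 59.7) = 2.265 × e^(−0.6931) = 2.265 × 0.5000 ≈ 1.13 µg/mL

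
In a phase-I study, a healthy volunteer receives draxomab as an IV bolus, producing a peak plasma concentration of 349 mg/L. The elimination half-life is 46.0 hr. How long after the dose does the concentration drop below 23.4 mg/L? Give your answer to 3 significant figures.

k = ln 2 / 46.0 = 0.01507 hr⁻¹
C(t) = C₀ e^(−kt)  ⇒  t = ln(C₀/C) / k
t = ln(349/23.4) / 0.01507 = 2.702 / 0.01507 ≈ 179 hours

179 hours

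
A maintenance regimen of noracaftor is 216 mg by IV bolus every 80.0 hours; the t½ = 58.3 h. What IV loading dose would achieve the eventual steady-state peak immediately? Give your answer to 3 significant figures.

352 mg

k = ln 2 / 58.3 = 0.01189 h⁻¹
Accumulation ratio R = 1 / (1 − e^(−kτ)) = 1 / (1 − e^(−0.01189×80.0)) = 1 / (1 − 0.3863) = 1.629
Loading dose = maintenance dose × R = 216 × 1.629 ≈ 352 mg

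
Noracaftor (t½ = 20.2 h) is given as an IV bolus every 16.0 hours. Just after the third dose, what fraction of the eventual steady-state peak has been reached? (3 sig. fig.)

0.807

k = ln 2 / 20.2 = 0.03431 h⁻¹
f_n = 1 − e^(−nkτ) = 1 − e^(−3 × 0.03431 × 16.0) = 1 − e^(−1.647) = 1 − 0.1926 ≈ 0.807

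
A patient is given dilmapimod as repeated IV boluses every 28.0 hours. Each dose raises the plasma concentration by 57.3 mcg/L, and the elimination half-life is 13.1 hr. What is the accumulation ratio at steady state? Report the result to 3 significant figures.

k = ln 2 / 13.1 = 0.05291 hr⁻¹
Fraction remaining after one interval: e^(−kτ) = e^(−0.05291 × 28.0) = 0.2273
R = 1 / (1 − 0.2273) = 1 / 0.7727 ≈ 1.29

1.29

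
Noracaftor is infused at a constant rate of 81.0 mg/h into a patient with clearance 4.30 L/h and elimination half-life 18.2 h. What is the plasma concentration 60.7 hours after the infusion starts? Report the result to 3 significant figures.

Css = rate / CL = 81.0 / 4.30 = 18.84 µg/mL
k = ln 2 / 18.2 = 0.03809 h⁻¹
C(t) = Css (1 − e^(−kt)) = 18.84 × (1 − e^(−2.312)) = 18.84 × 0.9009 ≈ 17.0 µg/mL

17.0 µg/mL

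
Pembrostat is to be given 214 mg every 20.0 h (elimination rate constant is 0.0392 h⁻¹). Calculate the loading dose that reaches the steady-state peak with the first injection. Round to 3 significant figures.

Accumulation ratio R = 1 / (1 − e^(−kτ)) = 1 / (1 − e^(−0.03920×20.0)) = 1 / (1 − 0.4566) = 1.840
Loading dose = maintenance dose × R = 214 × 1.840 ≈ 394 mg

394 mg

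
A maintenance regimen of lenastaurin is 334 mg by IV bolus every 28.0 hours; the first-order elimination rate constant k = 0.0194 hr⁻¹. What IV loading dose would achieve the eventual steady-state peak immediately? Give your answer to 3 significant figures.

Accumulation ratio R = 1 / (1 − e^(−kτ)) = 1 / (1 − e^(−0.01940×28.0)) = 1 / (1 − 0.5809) = 2.386
Loading dose = maintenance dose × R = 334 × 2.386 ≈ 797 mg

797 mg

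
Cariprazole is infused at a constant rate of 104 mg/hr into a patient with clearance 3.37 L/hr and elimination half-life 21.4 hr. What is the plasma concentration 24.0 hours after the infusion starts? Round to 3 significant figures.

16.7 mg/L

Css = rate / CL = 104 / 3.37 = 30.86 mg/L
k = ln 2 / 21.4 = 0.03239 hr⁻¹
C(t) = Css (1 − e^(−kt)) = 30.86 × (1 − e^(−0.7774)) = 30.86 × 0.5404 ≈ 16.7 mg/L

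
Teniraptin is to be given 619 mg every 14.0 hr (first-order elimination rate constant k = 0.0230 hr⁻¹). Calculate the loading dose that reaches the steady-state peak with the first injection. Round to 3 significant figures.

Accumulation ratio R = 1 / (1 − e^(−kτ)) = 1 / (1 − e^(−0.02300×14.0)) = 1 / (1 − 0.7247) = 3.632
Loading dose = maintenance dose × R = 619 × 3.632 ≈ 2250 mg

2250 mg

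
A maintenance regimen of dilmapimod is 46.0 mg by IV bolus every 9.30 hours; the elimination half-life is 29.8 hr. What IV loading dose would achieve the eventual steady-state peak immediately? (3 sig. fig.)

k = ln 2 / 29.8 = 0.02326 hr⁻¹
Accumulation ratio R = 1 / (1 − e^(−kτ)) = 1 / (1 − e^(−0.02326×9.30)) = 1 / (1 − 0.8055) = 5.141
Loading dose = maintenance dose × R = 46.0 × 5.141 ≈ 236 mg

236 mg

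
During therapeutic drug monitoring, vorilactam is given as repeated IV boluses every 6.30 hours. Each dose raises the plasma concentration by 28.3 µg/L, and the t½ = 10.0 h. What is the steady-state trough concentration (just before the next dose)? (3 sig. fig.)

k = ln 2 / 10.0 = 0.06931 h⁻¹
Fraction remaining after one interval: e^(−kτ) = e^(−0.06931 × 6.30) = 0.6462
R = 1 / (1 − 0.6462) = 2.826
Css,max = 28.3 × 2.826 = 79.98 µg/L
Css,min = Css,max × e^(−kτ) = 79.98 × 0.6462 ≈ 51.7 µg/L

51.7 µg/L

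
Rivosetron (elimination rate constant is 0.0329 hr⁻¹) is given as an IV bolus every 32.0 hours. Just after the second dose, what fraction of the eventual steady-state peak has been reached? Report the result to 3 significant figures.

f_n = 1 − e^(−nkτ) = 1 − e^(−2 × 0.03290 × 32.0) = 1 − e^(−2.106) = 1 − 0.1218 ≈ 0.878

0.878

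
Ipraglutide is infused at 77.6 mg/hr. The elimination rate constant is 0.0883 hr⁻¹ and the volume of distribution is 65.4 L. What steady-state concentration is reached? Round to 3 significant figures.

CL = k · V = 0.0883 × 65.4 = 5.775 L/hr
Css = rate / CL = 77.6 / 5.775 ≈ 13.4 µg/mL

13.4 µg/mL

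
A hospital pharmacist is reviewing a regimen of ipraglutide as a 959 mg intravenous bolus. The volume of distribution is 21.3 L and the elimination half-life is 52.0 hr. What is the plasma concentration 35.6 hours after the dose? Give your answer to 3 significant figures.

28.0 mg/L

C₀ = dose / V = 959 / 21.3 = 45.02 mg/L
k = ln 2 / 52.0 = 0.01333 hr⁻¹
C(t) = C₀ e^(−kt) = 45.02 × e^(−0.01333 × 35.6) = 45.02 × e^(−0.4745) = 45.02 × 0.6222 ≈ 28.0 mg/L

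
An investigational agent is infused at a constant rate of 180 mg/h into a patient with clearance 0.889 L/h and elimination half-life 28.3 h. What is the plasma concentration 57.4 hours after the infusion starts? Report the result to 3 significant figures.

Css = rate / CL = 180 / 0.889 = 202.5 µg/mL
k = ln 2 / 28.3 = 0.02449 h⁻¹
C(t) = Css (1 − e^(−kt)) = 202.5 × (1 − e^(−1.406)) = 202.5 × 0.7549 ≈ 153 µg/mL

153 µg/mL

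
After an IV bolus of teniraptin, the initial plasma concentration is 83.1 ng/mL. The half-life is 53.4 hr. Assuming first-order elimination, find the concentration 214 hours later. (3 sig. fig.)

k = ln 2 / 53.4 = 0.01298 hr⁻¹
C(t) = C₀ e^(−kt) = 83.1 × e^(−0.01298 × 214) = 83.1 × e^(−2.778) = 83.1 × 0.06218 ≈ 5.17 ng/mL

5.17 ng/mL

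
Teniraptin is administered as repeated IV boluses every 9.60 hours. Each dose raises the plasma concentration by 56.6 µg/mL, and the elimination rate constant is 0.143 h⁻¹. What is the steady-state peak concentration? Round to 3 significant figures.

Fraction remaining after one interval: e^(−kτ) = e^(−0.1430 × 9.60) = 0.2534
R = 1 / (1 − 0.2534) = 1.339
Css,max = 56.6 × 1.339 ≈ 75.8 µg/mL

75.8 µg/mL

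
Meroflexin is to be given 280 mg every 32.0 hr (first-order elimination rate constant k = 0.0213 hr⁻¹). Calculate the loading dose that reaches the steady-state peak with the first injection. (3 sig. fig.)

Accumulation ratio R = 1 / (1 − e^(−kτ)) = 1 / (1 − e^(−0.02130×32.0)) = 1 / (1 − 0.5058) = 2.024
Loading dose = maintenance dose × R = 280 × 2.024 ≈ 567 mg

567 mg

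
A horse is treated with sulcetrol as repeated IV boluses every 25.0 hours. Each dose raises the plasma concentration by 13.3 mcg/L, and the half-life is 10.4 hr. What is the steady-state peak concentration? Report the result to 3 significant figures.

k = ln 2 / 10.4 = 0.06665 hr⁻¹
Fraction remaining after one interval: e^(−kτ) = e^(−0.06665 × 25.0) = 0.1890
R = 1 / (1 − 0.1890) = 1.233
Css,max = 13.3 × 1.233 ≈ 16.4 mcg/L

16.4 mcg/L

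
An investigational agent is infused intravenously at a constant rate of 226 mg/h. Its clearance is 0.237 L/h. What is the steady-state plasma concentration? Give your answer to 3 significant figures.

Css = infusion rate / CL = 226 / 0.237 ≈ 954 mg/L

954 mg/L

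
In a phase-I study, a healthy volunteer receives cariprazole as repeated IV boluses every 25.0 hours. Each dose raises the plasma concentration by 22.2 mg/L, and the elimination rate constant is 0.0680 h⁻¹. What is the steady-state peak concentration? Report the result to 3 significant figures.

27.2 mg/L

Fraction remaining after one interval: e^(−kτ) = e^(−0.06800 × 25.0) = 0.1827
R = 1 / (1 − 0.1827) = 1.224
Css,max = 22.2 × 1.224 ≈ 27.2 mg/L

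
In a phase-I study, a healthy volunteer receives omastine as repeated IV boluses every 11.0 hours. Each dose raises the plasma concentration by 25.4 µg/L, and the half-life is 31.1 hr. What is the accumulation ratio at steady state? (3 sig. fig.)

4.60

k = ln 2 / 31.1 = 0.02229 hr⁻¹
Fraction remaining after one interval: e^(−kτ) = e^(−0.02229 × 11.0) = 0.7826
R = 1 / (1 − 0.7826) = 1 / 0.2174 ≈ 4.60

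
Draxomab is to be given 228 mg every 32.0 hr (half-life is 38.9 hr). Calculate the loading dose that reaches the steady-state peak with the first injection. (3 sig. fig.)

525 mg

k = ln 2 / 38.9 = 0.01782 hr⁻¹
Accumulation ratio R = 1 / (1 − e^(−kτ)) = 1 / (1 − e^(−0.01782×32.0)) = 1 / (1 − 0.5654) = 2.301
Loading dose = maintenance dose × R = 228 × 2.301 ≈ 525 mg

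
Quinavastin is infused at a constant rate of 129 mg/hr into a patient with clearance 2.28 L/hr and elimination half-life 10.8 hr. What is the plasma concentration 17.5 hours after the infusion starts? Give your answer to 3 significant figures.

Css = rate / CL = 129 / 2.28 = 56.58 mg/L
k = ln 2 / 10.8 = 0.06418 hr⁻¹
C(t) = Css (1 − e^(−kt)) = 56.58 × (1 − e^(−1.123)) = 56.58 × 0.6747 ≈ 38.2 mg/L

38.2 mg/L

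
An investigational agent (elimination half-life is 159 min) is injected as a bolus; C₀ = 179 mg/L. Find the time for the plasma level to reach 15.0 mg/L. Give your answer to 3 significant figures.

569 minutes

k = ln 2 / 159 = 0.004359 min⁻¹
C(t) = C₀ e^(−kt)  ⇒  t = ln(C₀/C) / k
t = ln(179/15.0) / 0.004359 = 2.479 / 0.004359 ≈ 569 minutes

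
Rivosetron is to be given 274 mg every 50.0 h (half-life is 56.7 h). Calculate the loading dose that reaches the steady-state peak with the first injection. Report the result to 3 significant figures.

599 mg

k = ln 2 / 56.7 = 0.01222 h⁻¹
Accumulation ratio R = 1 / (1 − e^(−kτ)) = 1 / (1 − e^(−0.01222×50.0)) = 1 / (1 − 0.5427) = 2.187
Loading dose = maintenance dose × R = 274 × 2.187 ≈ 599 mg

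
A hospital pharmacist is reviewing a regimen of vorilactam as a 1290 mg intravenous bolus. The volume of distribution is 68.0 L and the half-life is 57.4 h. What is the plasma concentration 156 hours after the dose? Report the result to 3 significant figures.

C₀ = dose / V = 1290 / 68.0 = 18.97 mg/L
k = ln 2 / 57.4 = 0.01208 h⁻¹
C(t) = C₀ e^(−kt) = 18.97 × e^(−0.01208 × 156) = 18.97 × e^(−1.884) = 18.97 × 0.1520 ≈ 2.88 mg/L

2.88 mg/L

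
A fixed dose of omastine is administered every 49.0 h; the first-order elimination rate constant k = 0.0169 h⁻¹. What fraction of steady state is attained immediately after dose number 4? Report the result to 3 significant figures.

f_n = 1 − e^(−nkτ) = 1 − e^(−4 × 0.01690 × 49.0) = 1 − e^(−3.312) = 1 − 0.03643 ≈ 0.964

0.964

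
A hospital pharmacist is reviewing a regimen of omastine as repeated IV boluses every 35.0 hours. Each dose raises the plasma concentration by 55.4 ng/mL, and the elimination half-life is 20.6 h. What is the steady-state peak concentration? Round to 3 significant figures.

80.1 ng/mL

k = ln 2 / 20.6 = 0.03365 h⁻¹
Fraction remaining after one interval: e^(−kτ) = e^(−0.03365 × 35.0) = 0.3080
R = 1 / (1 − 0.3080) = 1.445
Css,max = 55.4 × 1.445 ≈ 80.1 ng/mL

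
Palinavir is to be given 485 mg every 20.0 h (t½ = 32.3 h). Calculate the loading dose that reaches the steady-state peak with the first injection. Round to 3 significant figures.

k = ln 2 / 32.3 = 0.02146 h⁻¹
Accumulation ratio R = 1 / (1 − e^(−kτ)) = 1 / (1 − e^(−0.02146×20.0)) = 1 / (1 − 0.6510) = 2.866
Loading dose = maintenance dose × R = 485 × 2.866 ≈ 1390 mg

1390 mg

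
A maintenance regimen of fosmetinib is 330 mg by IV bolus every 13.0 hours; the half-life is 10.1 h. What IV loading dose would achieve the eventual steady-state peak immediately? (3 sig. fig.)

559 mg

k = ln 2 / 10.1 = 0.06863 h⁻¹
Accumulation ratio R = 1 / (1 − e^(−kτ)) = 1 / (1 − e^(−0.06863×13.0)) = 1 / (1 − 0.4098) = 1.694
Loading dose = maintenance dose × R = 330 × 1.694 ≈ 559 mg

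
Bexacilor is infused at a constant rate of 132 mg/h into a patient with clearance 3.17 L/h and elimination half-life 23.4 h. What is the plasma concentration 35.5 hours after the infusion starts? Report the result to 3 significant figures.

27.1 µg/mL

Css = rate / CL = 132 / 3.17 = 41.64 µg/mL
k = ln 2 / 23.4 = 0.02962 h⁻¹
C(t) = Css (1 − e^(−kt)) = 41.64 × (1 − e^(−1.052)) = 41.64 × 0.6506 ≈ 27.1 µg/mL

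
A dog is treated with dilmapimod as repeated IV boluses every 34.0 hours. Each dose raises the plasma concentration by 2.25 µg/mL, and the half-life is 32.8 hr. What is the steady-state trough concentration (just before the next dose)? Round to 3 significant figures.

k = ln 2 / 32.8 = 0.02113 hr⁻¹
Fraction remaining after one interval: e^(−kτ) = e^(−0.02113 × 34.0) = 0.4875
R = 1 / (1 − 0.4875) = 1.951
Css,max = 2.25 × 1.951 = 4.390 µg/mL
Css,min = Css,max × e^(−kτ) = 4.390 × 0.4875 ≈ 2.14 µg/mL

2.14 µg/mL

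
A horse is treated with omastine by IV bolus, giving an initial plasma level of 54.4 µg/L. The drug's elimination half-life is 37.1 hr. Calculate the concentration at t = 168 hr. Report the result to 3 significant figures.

k = ln 2 / 37.1 = 0.01868 hr⁻¹
C(t) = C₀ e^(−kt) = 54.4 × e^(−0.01868 × 168) = 54.4 × e^(−3.139) = 54.4 × 0.04334 ≈ 2.36 µg/L

2.36 µg/L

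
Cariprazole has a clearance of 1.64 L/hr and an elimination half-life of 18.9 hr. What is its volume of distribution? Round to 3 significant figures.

44.7 L

k = ln 2 / t½ = ln 2 / 18.9 = 0.03667 hr⁻¹
V = CL / k = 1.64 / 0.03667 ≈ 44.7 L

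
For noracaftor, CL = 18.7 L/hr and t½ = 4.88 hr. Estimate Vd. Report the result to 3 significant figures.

132 L

k = ln 2 / t½ = ln 2 / 4.88 = 0.1420 hr⁻¹
V = CL / k = 18.7 / 0.1420 ≈ 132 L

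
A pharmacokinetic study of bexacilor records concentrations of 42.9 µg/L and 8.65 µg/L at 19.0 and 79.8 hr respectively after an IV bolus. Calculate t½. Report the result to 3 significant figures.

k = ln(C₁/C₂) / (t₂ − t₁) = ln(42.9/8.65) / (79.8 − 19.0)
  = 1.601 / 60.80 = 0.02634 hr⁻¹
t½ = ln 2 / k = ln 2 / 0.02634 ≈ 26.3 hours

26.3 hours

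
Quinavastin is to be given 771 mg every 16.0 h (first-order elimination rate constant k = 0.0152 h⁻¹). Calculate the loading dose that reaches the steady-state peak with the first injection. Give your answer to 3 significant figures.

3570 mg

Accumulation ratio R = 1 / (1 − e^(−kτ)) = 1 / (1 − e^(−0.01520×16.0)) = 1 / (1 − 0.7841) = 4.632
Loading dose = maintenance dose × R = 771 × 4.632 ≈ 3570 mg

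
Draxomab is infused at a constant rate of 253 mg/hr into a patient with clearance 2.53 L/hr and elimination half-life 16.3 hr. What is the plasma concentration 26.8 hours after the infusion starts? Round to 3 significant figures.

68.0 mg/L

Css = rate / CL = 253 / 2.53 = 100.0 mg/L
k = ln 2 / 16.3 = 0.04252 hr⁻¹
C(t) = Css (1 − e^(−kt)) = 100.0 × (1 − e^(−1.140)) = 100.0 × 0.6801 ≈ 68.0 mg/L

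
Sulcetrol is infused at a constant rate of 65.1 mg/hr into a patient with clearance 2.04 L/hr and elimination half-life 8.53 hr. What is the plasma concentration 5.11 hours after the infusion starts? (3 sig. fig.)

Css = rate / CL = 65.1 / 2.04 = 31.91 µg/mL
k = ln 2 / 8.53 = 0.08126 hr⁻¹
C(t) = Css (1 − e^(−kt)) = 31.91 × (1 − e^(−0.4152)) = 31.91 × 0.3398 ≈ 10.8 µg/mL

10.8 µg/mL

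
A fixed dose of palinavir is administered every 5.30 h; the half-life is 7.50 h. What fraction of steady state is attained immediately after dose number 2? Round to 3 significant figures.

k = ln 2 / 7.50 = 0.09242 h⁻¹
f_n = 1 − e^(−nkτ) = 1 − e^(−2 × 0.09242 × 5.30) = 1 − e^(−0.9796) = 1 − 0.3754 ≈ 0.625

0.625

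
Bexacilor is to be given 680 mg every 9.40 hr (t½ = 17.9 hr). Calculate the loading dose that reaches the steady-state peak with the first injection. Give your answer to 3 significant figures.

2230 mg

k = ln 2 / 17.9 = 0.03872 hr⁻¹
Accumulation ratio R = 1 / (1 − e^(−kτ)) = 1 / (1 − e^(−0.03872×9.40)) = 1 / (1 − 0.6949) = 3.278
Loading dose = maintenance dose × R = 680 × 3.278 ≈ 2230 mg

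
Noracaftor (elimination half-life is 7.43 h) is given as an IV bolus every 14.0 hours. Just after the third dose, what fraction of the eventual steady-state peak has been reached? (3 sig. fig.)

k = ln 2 / 7.43 = 0.09329 h⁻¹
f_n = 1 − e^(−nkτ) = 1 − e^(−3 × 0.09329 × 14.0) = 1 − e^(−3.918) = 1 − 0.01988 ≈ 0.980

0.980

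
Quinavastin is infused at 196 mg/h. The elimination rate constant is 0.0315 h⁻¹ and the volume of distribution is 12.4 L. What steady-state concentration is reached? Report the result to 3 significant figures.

CL = k · V = 0.0315 × 12.4 = 0.3906 L/h
Css = rate / CL = 196 / 0.3906 ≈ 502 mg/L

502 mg/L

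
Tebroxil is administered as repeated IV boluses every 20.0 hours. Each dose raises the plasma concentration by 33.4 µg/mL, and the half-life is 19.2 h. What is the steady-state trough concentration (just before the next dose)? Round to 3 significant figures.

k = ln 2 / 19.2 = 0.03610 h⁻¹
Fraction remaining after one interval: e^(−kτ) = e^(−0.03610 × 20.0) = 0.4858
R = 1 / (1 − 0.4858) = 1.945
Css,max = 33.4 × 1.945 = 64.95 µg/mL
Css,min = Css,max × e^(−kτ) = 64.95 × 0.4858 ≈ 31.6 µg/mL

31.6 µg/mL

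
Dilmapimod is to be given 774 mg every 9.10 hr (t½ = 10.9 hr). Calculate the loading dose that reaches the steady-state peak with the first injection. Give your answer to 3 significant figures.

k = ln 2 / 10.9 = 0.06359 hr⁻¹
Accumulation ratio R = 1 / (1 − e^(−kτ)) = 1 / (1 − e^(−0.06359×9.10)) = 1 / (1 − 0.5606) = 2.276
Loading dose = maintenance dose × R = 774 × 2.276 ≈ 1760 mg

1760 mg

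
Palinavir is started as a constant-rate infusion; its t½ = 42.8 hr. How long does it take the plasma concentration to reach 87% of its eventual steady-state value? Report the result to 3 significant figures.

126 hours

k = ln 2 / 42.8 = 0.01620 hr⁻¹
f = 1 − e^(−kt)  ⇒  t = −ln(1 − f) / k
t = −ln(1 − 0.87) / 0.01620 = 2.040 / 0.01620 ≈ 126 hours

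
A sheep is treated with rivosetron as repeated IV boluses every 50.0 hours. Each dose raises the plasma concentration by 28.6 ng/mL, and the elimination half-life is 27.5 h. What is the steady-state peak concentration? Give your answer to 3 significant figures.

39.9 ng/mL

k = ln 2 / 27.5 = 0.02521 h⁻¹
Fraction remaining after one interval: e^(−kτ) = e^(−0.02521 × 50.0) = 0.2836
R = 1 / (1 − 0.2836) = 1.396
Css,max = 28.6 × 1.396 ≈ 39.9 ng/mL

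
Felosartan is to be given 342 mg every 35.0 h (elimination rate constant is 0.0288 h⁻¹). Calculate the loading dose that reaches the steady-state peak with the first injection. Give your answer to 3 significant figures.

539 mg

Accumulation ratio R = 1 / (1 − e^(−kτ)) = 1 / (1 − e^(−0.02880×35.0)) = 1 / (1 − 0.3649) = 1.575
Loading dose = maintenance dose × R = 342 × 1.575 ≈ 539 mg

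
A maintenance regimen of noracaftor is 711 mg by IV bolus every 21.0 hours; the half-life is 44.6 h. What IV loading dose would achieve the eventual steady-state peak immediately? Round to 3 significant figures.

k = ln 2 / 44.6 = 0.01554 h⁻¹
Accumulation ratio R = 1 / (1 − e^(−kτ)) = 1 / (1 − e^(−0.01554×21.0)) = 1 / (1 − 0.7215) = 3.591
Loading dose = maintenance dose × R = 711 × 3.591 ≈ 2550 mg

2550 mg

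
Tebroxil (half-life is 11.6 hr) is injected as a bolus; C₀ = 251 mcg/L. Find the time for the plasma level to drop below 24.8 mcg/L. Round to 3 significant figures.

k = ln 2 / 11.6 = 0.05975 hr⁻¹
C(t) = C₀ e^(−kt)  ⇒  t = ln(C₀/C) / k
t = ln(251/24.8) / 0.05975 = 2.315 / 0.05975 ≈ 38.7 hours

38.7 hours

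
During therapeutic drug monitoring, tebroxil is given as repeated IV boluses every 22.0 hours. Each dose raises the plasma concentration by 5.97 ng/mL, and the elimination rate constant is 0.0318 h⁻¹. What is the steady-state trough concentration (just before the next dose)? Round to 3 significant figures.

Fraction remaining after one interval: e^(−kτ) = e^(−0.03180 × 22.0) = 0.4968
R = 1 / (1 − 0.4968) = 1.987
Css,max = 5.97 × 1.987 = 11.86 ng/mL
Css,min = Css,max × e^(−kτ) = 11.86 × 0.4968 ≈ 5.89 ng/mL

5.89 ng/mL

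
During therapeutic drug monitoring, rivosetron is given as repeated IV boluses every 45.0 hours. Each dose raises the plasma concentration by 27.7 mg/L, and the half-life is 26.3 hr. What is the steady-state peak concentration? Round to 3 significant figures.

k = ln 2 / 26.3 = 0.02636 hr⁻¹
Fraction remaining after one interval: e^(−kτ) = e^(−0.02636 × 45.0) = 0.3054
R = 1 / (1 − 0.3054) = 1.440
Css,max = 27.7 × 1.440 ≈ 39.9 mg/L

39.9 mg/L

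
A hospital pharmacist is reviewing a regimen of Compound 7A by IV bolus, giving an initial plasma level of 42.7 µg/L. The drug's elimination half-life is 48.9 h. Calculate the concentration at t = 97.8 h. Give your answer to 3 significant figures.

10.7 µg/L

k = ln 2 / 48.9 = 0.01417 h⁻¹
97.8 h is 2.000 half-lives, so C = 42.7 × (1/2)^2.000 = 42.7 × 0.2500 ≈ 10.7 µg/L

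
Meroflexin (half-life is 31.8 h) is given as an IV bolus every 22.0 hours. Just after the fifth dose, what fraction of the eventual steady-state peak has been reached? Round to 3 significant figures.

k = ln 2 / 31.8 = 0.02180 h⁻¹
f_n = 1 − e^(−nkτ) = 1 − e^(−5 × 0.02180 × 22.0) = 1 − e^(−2.398) = 1 − 0.09093 ≈ 0.909

0.909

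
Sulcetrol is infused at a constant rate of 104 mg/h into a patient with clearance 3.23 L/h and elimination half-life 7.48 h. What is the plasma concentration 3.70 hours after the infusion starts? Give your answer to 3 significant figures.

9.35 mg/L

Css = rate / CL = 104 / 3.23 = 32.20 mg/L
k = ln 2 / 7.48 = 0.09267 h⁻¹
C(t) = Css (1 − e^(−kt)) = 32.20 × (1 − e^(−0.3429)) = 32.20 × 0.2903 ≈ 9.35 mg/L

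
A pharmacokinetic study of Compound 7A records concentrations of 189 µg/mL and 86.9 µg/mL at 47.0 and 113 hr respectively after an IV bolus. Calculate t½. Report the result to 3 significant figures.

58.9 hours

k = ln(C₁/C₂) / (t₂ − t₁) = ln(189/86.9) / (113 − 47.0)
  = 0.7770 / 66.00 = 0.01177 hr⁻¹
t½ = ln 2 / k = ln 2 / 0.01177 ≈ 58.9 hours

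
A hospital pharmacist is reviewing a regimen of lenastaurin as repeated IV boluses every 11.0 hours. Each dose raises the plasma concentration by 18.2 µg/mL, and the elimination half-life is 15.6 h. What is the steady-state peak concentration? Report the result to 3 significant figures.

k = ln 2 / 15.6 = 0.04443 h⁻¹
Fraction remaining after one interval: e^(−kτ) = e^(−0.04443 × 11.0) = 0.6134
R = 1 / (1 − 0.6134) = 2.587
Css,max = 18.2 × 2.587 ≈ 47.1 µg/mL

47.1 µg/mL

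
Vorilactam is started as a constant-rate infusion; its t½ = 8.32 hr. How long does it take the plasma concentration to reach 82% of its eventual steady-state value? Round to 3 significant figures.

20.6 hours

k = ln 2 / 8.32 = 0.08331 hr⁻¹
f = 1 − e^(−kt)  ⇒  t = −ln(1 − f) / k
t = −ln(1 − 0.82) / 0.08331 = 1.715 / 0.08331 ≈ 20.6 hours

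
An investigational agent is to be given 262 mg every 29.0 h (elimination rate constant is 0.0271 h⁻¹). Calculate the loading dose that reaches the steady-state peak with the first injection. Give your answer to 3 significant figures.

481 mg

Accumulation ratio R = 1 / (1 − e^(−kτ)) = 1 / (1 − e^(−0.02710×29.0)) = 1 / (1 − 0.4557) = 1.837
Loading dose = maintenance dose × R = 262 × 1.837 ≈ 481 mg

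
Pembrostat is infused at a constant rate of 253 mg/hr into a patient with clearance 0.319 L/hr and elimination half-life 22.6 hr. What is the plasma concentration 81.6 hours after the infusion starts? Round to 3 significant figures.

728 mg/L

Css = rate / CL = 253 / 0.319 = 793.1 mg/L
k = ln 2 / 22.6 = 0.03067 hr⁻¹
C(t) = Css (1 − e^(−kt)) = 793.1 × (1 − e^(−2.503)) = 793.1 × 0.9181 ≈ 728 mg/L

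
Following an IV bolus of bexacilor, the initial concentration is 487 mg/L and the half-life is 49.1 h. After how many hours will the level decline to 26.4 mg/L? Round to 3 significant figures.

206 hours

k = ln 2 / 49.1 = 0.01412 h⁻¹
C(t) = C₀ e^(−kt)  ⇒  t = ln(C₀/C) / k
t = ln(487/26.4) / 0.01412 = 2.915 / 0.01412 ≈ 206 hours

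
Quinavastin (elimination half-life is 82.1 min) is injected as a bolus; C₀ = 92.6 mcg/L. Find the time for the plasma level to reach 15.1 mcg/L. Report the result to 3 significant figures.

k = ln 2 / 82.1 = 0.008443 min⁻¹
C(t) = C₀ e^(−kt)  ⇒  t = ln(C₀/C) / k
t = ln(92.6/15.1) / 0.008443 = 1.814 / 0.008443 ≈ 215 minutes

215 minutes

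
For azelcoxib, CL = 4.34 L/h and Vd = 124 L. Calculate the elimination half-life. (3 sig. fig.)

k = CL / V = 4.34 / 124 = 0.03500 h⁻¹
t½ = ln 2 / k = ln 2 / 0.03500 ≈ 19.8 hours

19.8 hours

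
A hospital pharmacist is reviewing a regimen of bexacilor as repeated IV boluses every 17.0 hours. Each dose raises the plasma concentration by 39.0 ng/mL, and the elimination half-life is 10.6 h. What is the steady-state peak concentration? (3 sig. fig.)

k = ln 2 / 10.6 = 0.06539 h⁻¹
Fraction remaining after one interval: e^(−kτ) = e^(−0.06539 × 17.0) = 0.3290
R = 1 / (1 − 0.3290) = 1.490
Css,max = 39.0 × 1.490 ≈ 58.1 ng/mL

58.1 ng/mL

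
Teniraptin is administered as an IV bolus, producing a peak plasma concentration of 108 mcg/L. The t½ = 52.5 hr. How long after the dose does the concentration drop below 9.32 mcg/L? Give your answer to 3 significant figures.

186 hours

k = ln 2 / 52.5 = 0.01320 hr⁻¹
C(t) = C₀ e^(−kt)  ⇒  t = ln(C₀/C) / k
t = ln(108/9.32) / 0.01320 = 2.450 / 0.01320 ≈ 186 hours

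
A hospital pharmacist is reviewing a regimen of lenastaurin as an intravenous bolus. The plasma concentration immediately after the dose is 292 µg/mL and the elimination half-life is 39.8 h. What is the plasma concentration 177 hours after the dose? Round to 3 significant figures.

13.4 µg/mL

k = ln 2 / 39.8 = 0.01742 h⁻¹
C(t) = C₀ e^(−kt) = 292 × e^(−0.01742 × 177) = 292 × e^(−3.083) = 292 × 0.04584 ≈ 13.4 µg/mL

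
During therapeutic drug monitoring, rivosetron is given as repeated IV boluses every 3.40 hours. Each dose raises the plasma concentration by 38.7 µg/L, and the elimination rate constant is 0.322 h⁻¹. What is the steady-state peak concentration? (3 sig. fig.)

Fraction remaining after one interval: e^(−kτ) = e^(−0.3220 × 3.40) = 0.3346
R = 1 / (1 − 0.3346) = 1.503
Css,max = 38.7 × 1.503 ≈ 58.2 µg/L

58.2 µg/L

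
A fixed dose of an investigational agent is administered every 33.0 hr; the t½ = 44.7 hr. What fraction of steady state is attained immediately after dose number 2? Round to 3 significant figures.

0.641

k = ln 2 / 44.7 = 0.01551 hr⁻¹
f_n = 1 − e^(−nkτ) = 1 − e^(−2 × 0.01551 × 33.0) = 1 − e^(−1.023) = 1 − 0.3594 ≈ 0.641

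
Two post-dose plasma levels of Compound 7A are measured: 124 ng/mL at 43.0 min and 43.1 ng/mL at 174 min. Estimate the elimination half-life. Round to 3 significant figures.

85.9 minutes

k = ln(C₁/C₂) / (t₂ − t₁) = ln(124/43.1) / (174 − 43.0)
  = 1.057 / 131.0 = 0.008067 min⁻¹
t½ = ln 2 / k = ln 2 / 0.008067 ≈ 85.9 minutes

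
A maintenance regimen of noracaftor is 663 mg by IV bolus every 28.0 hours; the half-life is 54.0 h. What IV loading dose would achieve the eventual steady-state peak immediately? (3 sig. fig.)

k = ln 2 / 54.0 = 0.01284 h⁻¹
Accumulation ratio R = 1 / (1 − e^(−kτ)) = 1 / (1 − e^(−0.01284×28.0)) = 1 / (1 − 0.6981) = 3.312
Loading dose = maintenance dose × R = 663 × 3.312 ≈ 2200 mg

2200 mg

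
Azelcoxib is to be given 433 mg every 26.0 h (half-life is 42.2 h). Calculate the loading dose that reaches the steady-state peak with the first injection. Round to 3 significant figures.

1250 mg

k = ln 2 / 42.2 = 0.01643 h⁻¹
Accumulation ratio R = 1 / (1 − e^(−kτ)) = 1 / (1 − e^(−0.01643×26.0)) = 1 / (1 − 0.6524) = 2.877
Loading dose = maintenance dose × R = 433 × 2.877 ≈ 1250 mg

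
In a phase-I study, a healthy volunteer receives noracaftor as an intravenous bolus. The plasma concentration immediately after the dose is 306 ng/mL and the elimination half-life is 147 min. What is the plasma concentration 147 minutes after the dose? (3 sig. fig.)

k = ln 2 / 147 = 0.004715 min⁻¹
147 min is 1.000 half-lives, so C = 306 × (1/2)^1.000 = 306 × 0.5000 ≈ 153 ng/mL

153 ng/mL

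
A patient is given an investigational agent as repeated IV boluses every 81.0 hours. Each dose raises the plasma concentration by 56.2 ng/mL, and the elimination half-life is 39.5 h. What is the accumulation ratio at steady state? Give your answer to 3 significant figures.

k = ln 2 / 39.5 = 0.01755 h⁻¹
Fraction remaining after one interval: e^(−kτ) = e^(−0.01755 × 81.0) = 0.2414
R = 1 / (1 − 0.2414) = 1 / 0.7586 ≈ 1.32

1.32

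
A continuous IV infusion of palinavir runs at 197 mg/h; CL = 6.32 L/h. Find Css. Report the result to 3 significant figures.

31.2 mg/L

Css = infusion rate / CL = 197 / 6.32 ≈ 31.2 mg/L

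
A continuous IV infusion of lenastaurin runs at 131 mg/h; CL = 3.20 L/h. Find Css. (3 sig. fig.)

Css = infusion rate / CL = 131 / 3.20 ≈ 40.9 µg/mL

40.9 µg/mL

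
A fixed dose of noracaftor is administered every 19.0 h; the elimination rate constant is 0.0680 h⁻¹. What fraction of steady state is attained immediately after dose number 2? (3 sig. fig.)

f_n = 1 − e^(−nkτ) = 1 − e^(−2 × 0.06800 × 19.0) = 1 − e^(−2.584) = 1 − 0.07547 ≈ 0.925

0.925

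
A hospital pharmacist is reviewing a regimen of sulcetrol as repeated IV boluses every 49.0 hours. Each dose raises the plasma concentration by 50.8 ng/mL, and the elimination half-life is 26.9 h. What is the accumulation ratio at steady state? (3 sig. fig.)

1.39

k = ln 2 / 26.9 = 0.02577 h⁻¹
Fraction remaining after one interval: e^(−kτ) = e^(−0.02577 × 49.0) = 0.2829
R = 1 / (1 − 0.2829) = 1 / 0.7171 ≈ 1.39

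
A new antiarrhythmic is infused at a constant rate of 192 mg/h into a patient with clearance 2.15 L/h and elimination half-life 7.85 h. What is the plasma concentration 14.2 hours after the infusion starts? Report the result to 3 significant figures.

63.8 µg/mL

Css = rate / CL = 192 / 2.15 = 89.30 µg/mL
k = ln 2 / 7.85 = 0.08830 h⁻¹
C(t) = Css (1 − e^(−kt)) = 89.30 × (1 − e^(−1.254)) = 89.30 × 0.7146 ≈ 63.8 µg/mL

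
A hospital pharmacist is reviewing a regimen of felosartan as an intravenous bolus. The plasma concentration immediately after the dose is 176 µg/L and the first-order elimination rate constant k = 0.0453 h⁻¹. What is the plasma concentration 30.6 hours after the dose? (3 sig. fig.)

C(t) = C₀ e^(−kt) = 176 × e^(−0.04530 × 30.6) = 176 × e^(−1.386) = 176 × 0.2500 ≈ 44.0 µg/L

44.0 µg/L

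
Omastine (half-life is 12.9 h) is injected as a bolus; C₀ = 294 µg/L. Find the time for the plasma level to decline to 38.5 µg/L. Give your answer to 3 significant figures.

k = ln 2 / 12.9 = 0.05373 h⁻¹
C(t) = C₀ e^(−kt)  ⇒  t = ln(C₀/C) / k
t = ln(294/38.5) / 0.05373 = 2.033 / 0.05373 ≈ 37.8 hours

37.8 hours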